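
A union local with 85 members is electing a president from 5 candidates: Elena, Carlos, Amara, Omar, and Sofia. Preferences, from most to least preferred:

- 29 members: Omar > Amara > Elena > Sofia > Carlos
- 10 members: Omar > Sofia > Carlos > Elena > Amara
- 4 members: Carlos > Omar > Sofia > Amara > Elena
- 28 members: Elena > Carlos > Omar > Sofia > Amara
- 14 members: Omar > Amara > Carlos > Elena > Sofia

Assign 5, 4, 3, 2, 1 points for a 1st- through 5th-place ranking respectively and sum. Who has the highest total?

Elena: 29·3 + 10·2 + 4·1 + 28·5 + 14·2 = 279
Carlos: 29·1 + 10·3 + 4·5 + 28·4 + 14·3 = 233
Amara: 29·4 + 10·1 + 4·2 + 28·1 + 14·4 = 218
Omar: 29·5 + 10·5 + 4·4 + 28·3 + 14·5 = 365
Sofia: 29·2 + 10·4 + 4·3 + 28·2 + 14·1 = 180
Omar has the highest Borda score (365).

Omar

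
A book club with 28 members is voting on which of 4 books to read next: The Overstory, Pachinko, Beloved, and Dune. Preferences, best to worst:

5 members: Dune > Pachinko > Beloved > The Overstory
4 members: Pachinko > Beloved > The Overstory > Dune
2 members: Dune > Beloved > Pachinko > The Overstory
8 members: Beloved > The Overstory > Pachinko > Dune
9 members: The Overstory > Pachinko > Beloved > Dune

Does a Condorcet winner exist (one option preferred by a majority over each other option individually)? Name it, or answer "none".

none

Checking pairwise contests:
Beloved beats The Overstory 19–9.
The Overstory beats Pachinko 17–11.
Pachinko beats Beloved 18–10.
The Overstory beats Dune 21–7.
Every option loses at least one head-to-head, so there is no Condorcet winner.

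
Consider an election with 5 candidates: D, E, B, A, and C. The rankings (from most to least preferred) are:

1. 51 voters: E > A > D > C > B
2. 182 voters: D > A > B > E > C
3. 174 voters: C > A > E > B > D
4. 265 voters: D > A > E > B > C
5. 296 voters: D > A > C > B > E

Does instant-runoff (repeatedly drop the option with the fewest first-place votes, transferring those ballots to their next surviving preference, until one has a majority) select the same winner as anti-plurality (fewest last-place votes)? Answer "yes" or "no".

Instant-runoff — R1 D 743, E 51, B 0, A 0, C 174 (D winner). Winner: D.
Anti-plurality — last-place votes: D 174, E 296, B 51, A 0, C 447. Winner: A.
The two methods disagree.

no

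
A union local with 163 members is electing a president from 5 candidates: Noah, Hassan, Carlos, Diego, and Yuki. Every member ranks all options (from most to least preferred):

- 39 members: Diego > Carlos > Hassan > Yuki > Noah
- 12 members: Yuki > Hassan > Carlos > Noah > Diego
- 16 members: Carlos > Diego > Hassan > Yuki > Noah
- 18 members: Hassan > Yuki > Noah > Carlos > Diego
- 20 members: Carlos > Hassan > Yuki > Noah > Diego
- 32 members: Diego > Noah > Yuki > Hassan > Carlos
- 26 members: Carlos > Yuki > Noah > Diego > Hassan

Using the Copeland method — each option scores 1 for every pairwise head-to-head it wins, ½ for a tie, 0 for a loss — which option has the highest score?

Carlos

Noah: loses to Hassan, Carlos, Diego, and Yuki → score 0.
Hassan: beats Noah and Yuki; loses to Carlos and Diego → score 2.
Carlos: beats Noah, Hassan, Diego, and Yuki → score 4.
Diego: beats Noah, Hassan, and Yuki; loses to Carlos → score 3.
Yuki: beats Noah; loses to Hassan, Carlos, and Diego → score 1.
Carlos has the best pairwise record.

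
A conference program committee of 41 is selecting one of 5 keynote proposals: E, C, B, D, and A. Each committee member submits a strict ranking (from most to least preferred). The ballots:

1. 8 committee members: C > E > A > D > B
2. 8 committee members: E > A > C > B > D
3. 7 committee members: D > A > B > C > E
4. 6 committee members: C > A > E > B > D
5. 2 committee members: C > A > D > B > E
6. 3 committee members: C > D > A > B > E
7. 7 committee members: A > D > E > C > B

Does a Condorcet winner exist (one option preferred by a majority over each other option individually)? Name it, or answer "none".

A vs E: 25–16 for A.
A vs C: 22–19 for A.
A vs B: 41–0 for A.
A vs D: 31–10 for A.
A beats every other option head-to-head.

A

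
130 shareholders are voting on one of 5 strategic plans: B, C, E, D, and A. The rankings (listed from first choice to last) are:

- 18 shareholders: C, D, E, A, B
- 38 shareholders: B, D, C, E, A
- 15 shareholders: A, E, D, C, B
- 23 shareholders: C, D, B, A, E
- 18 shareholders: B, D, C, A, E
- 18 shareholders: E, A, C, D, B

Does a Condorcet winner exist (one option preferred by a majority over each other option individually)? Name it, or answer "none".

D vs B: 74–56 for D.
D vs C: 71–59 for D.
D vs E: 97–33 for D.
D vs A: 97–33 for D.
D beats every other option head-to-head.

D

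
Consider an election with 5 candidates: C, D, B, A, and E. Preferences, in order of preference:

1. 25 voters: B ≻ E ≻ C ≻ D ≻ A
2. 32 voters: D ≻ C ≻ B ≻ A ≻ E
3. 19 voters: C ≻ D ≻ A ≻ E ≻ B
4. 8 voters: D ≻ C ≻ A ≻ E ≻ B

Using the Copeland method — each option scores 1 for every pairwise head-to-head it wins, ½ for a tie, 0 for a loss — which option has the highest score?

C: beats D, B, A, and E → score 4.
D: beats B, A, and E; loses to C → score 3.
B: beats A and E; loses to C and D → score 2.
A: beats E; loses to C, D, and B → score 1.
E: loses to C, D, B, and A → score 0.
C has the best pairwise record.

C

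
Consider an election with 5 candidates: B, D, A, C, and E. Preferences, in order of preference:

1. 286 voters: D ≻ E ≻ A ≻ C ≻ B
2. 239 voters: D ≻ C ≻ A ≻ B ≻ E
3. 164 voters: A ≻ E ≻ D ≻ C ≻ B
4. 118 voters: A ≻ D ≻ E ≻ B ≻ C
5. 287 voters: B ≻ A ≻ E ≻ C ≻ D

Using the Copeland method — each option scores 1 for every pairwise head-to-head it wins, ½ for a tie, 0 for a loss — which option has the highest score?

A

B: loses to D, A, C, and E → score 0.
D: beats B, C, and E; loses to A → score 3.
A: beats B, D, C, and E → score 4.
C: beats B; loses to D, A, and E → score 1.
E: beats B and C; loses to D and A → score 2.
A has the best pairwise record.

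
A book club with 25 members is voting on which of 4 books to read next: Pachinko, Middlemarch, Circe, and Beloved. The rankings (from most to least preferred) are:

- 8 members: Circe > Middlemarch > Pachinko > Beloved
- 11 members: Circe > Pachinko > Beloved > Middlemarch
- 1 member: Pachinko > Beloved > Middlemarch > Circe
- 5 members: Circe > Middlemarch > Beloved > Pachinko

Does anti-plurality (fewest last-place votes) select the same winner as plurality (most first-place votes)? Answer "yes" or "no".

yes

Anti-plurality — last-place votes: Pachinko 5, Middlemarch 11, Circe 1, Beloved 8. Winner: Circe.
Plurality — first-place votes: Pachinko 1, Middlemarch 0, Circe 24, Beloved 0. Winner: Circe.
The two methods agree.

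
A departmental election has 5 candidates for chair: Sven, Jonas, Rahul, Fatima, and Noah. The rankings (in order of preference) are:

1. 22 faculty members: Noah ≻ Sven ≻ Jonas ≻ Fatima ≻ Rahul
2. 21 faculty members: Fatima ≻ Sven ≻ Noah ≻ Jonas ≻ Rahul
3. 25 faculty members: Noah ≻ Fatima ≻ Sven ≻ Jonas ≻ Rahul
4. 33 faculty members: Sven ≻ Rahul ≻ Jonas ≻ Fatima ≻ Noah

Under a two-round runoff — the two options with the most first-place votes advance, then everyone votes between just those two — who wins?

Sven

Round 1 first-place votes: Sven 33, Jonas 0, Rahul 0, Fatima 21, Noah 47.
Noah and Sven advance.
Runoff: Noah is preferred to Sven by 47 voters; Sven by 54.
Sven wins the runoff.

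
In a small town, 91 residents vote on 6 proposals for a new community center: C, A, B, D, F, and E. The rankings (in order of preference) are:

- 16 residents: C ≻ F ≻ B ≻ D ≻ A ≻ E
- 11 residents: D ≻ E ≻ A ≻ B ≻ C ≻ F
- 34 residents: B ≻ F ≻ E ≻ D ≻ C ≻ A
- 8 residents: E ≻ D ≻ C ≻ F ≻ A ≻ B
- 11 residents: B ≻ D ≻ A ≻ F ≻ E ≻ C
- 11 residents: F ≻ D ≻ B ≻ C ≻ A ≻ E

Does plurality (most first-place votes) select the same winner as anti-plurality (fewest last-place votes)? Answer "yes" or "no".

Plurality — first-place votes: C 16, A 0, B 45, D 11, F 11, E 8. Winner: B.
Anti-plurality — last-place votes: C 11, A 34, B 8, D 0, F 11, E 27. Winner: D.
The two methods disagree.

no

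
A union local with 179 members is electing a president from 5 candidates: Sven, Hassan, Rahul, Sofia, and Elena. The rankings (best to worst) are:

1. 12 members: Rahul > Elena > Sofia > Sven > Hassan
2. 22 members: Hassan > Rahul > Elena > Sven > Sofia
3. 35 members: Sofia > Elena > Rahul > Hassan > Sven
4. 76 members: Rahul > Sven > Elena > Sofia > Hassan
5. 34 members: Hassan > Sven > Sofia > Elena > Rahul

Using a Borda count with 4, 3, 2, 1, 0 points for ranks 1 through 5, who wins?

Sven: 12·1 + 22·1 + 35·0 + 76·3 + 34·3 = 364
Hassan: 12·0 + 22·4 + 35·1 + 76·0 + 34·4 = 259
Rahul: 12·4 + 22·3 + 35·2 + 76·4 + 34·0 = 488
Sofia: 12·2 + 22·0 + 35·4 + 76·1 + 34·2 = 308
Elena: 12·3 + 22·2 + 35·3 + 76·2 + 34·1 = 371
Rahul has the highest Borda score (488).

Rahul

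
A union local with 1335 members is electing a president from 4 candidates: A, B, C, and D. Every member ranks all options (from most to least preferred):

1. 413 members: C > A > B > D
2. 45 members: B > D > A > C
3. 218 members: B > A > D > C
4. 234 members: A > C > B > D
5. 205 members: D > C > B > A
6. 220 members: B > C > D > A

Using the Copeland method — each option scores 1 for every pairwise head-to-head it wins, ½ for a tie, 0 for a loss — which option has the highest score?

A: beats D; loses to B and C → score 1.
B: beats A and D; loses to C → score 2.
C: beats A, B, and D → score 3.
D: loses to A, B, and C → score 0.
C has the best pairwise record.

C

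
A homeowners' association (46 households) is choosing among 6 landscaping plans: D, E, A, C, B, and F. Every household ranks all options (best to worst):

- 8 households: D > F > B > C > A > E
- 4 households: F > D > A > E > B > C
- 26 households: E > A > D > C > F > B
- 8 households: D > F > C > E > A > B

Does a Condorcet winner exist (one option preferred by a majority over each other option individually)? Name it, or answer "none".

E vs D: 26–20 for E.
E vs A: 34–12 for E.
E vs C: 30–16 for E.
E vs B: 38–8 for E.
E vs F: 26–20 for E.
E beats every other option head-to-head.

E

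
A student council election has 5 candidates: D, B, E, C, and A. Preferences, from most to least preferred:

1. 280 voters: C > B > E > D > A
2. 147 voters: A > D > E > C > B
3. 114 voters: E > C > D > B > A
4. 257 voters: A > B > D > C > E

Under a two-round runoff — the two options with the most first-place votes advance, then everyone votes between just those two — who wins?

Round 1 first-place votes: D 0, B 0, E 114, C 280, A 404.
A and C advance.
Runoff: A is preferred to C by 404 voters; C by 394.
A wins the runoff.

A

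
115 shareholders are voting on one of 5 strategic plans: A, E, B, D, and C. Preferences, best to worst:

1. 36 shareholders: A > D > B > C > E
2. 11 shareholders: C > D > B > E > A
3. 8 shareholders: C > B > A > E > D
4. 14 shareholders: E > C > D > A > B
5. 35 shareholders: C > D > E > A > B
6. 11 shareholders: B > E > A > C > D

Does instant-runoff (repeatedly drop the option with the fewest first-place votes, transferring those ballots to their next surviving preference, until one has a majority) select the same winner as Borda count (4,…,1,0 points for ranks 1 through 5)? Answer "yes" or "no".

yes

Instant-runoff — R1 A 36, E 14, B 11, D 0, C 54 (D out); R2 A 36, E 14, B 11, C 54 (B out); R3 A 36, E 25, C 54 (E out); R4 A 47, C 68 (C winner). Winner: C.
Borda — scores: A 231, E 178, B 162, D 274, C 305. Winner: C.
The two methods agree.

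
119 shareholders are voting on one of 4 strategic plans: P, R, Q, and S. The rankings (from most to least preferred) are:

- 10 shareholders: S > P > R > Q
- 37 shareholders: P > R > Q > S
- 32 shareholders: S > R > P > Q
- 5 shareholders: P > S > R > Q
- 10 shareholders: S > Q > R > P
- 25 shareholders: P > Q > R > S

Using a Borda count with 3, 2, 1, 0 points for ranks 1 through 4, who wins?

P: 10·2 + 37·3 + 32·1 + 5·3 + 10·0 + 25·3 = 253
R: 10·1 + 37·2 + 32·2 + 5·1 + 10·1 + 25·1 = 188
Q: 10·0 + 37·1 + 32·0 + 5·0 + 10·2 + 25·2 = 107
S: 10·3 + 37·0 + 32·3 + 5·2 + 10·3 + 25·0 = 166
P has the highest Borda score (253).

P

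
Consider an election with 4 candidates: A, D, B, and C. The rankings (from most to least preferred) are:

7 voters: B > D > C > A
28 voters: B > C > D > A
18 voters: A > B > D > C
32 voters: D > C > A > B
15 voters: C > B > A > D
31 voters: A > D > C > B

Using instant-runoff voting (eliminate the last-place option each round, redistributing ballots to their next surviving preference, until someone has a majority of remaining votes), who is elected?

Round 1: A 49, D 32, B 35, C 15. Eliminate C.
Round 2: A 49, D 32, B 50. Eliminate D.
Round 3: A 81, B 50. A has a majority.

A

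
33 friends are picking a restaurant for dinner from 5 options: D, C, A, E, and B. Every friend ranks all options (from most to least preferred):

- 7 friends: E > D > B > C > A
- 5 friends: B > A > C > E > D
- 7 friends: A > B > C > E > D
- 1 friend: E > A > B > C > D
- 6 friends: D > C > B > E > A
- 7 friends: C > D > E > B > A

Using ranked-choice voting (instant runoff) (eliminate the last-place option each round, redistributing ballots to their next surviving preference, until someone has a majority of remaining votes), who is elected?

C

Round 1: D 6, C 7, A 7, E 8, B 5. Eliminate B.
Round 2: D 6, C 7, A 12, E 8. Eliminate D.
Round 3: C 13, A 12, E 8. Eliminate E.
Round 4: C 20, A 13. C has a majority.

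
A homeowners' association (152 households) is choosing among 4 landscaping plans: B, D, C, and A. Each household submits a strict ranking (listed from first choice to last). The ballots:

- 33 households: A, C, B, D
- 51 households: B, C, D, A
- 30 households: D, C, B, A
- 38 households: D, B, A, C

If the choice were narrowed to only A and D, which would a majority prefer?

D

Voters preferring A to D: 33; preferring D to A: 119.
D wins the head-to-head.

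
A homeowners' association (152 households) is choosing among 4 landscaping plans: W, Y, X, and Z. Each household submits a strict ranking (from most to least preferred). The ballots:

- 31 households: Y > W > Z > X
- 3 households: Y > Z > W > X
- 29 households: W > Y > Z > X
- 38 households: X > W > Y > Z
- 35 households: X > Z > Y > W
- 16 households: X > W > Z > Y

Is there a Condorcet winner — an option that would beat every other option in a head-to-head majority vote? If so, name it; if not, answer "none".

X vs W: 89–63 for X.
X vs Y: 89–63 for X.
X vs Z: 89–63 for X.
X beats every other option head-to-head.

X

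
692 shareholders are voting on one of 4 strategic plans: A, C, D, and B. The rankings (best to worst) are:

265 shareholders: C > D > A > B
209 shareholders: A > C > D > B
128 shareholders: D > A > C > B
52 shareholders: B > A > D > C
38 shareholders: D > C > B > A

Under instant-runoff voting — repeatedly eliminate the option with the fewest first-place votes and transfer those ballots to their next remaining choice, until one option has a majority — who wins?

Round 1: A 209, C 265, D 166, B 52. Eliminate B.
Round 2: A 261, C 265, D 166. Eliminate D.
Round 3: A 389, C 303. A has a majority.

A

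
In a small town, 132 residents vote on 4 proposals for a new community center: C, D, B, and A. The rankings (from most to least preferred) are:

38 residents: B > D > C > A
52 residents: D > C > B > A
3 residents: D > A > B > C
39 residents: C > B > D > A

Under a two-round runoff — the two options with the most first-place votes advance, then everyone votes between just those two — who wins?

Round 1 first-place votes: C 39, D 55, B 38, A 0.
D and C advance.
Runoff: D is preferred to C by 93 voters; C by 39.
D wins the runoff.

D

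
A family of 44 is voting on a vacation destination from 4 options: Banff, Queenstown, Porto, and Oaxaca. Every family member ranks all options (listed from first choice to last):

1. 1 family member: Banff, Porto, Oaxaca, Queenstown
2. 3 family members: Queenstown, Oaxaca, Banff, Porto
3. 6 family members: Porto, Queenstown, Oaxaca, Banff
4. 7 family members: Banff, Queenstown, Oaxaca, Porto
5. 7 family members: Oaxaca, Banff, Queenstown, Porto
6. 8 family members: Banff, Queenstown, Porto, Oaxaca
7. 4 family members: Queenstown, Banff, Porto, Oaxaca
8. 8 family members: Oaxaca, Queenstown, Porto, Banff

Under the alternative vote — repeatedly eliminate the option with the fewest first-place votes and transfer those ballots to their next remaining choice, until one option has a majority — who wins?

Round 1: Banff 16, Queenstown 7, Porto 6, Oaxaca 15. Eliminate Porto.
Round 2: Banff 16, Queenstown 13, Oaxaca 15. Eliminate Queenstown.
Round 3: Banff 20, Oaxaca 24. Oaxaca has a majority.

Oaxaca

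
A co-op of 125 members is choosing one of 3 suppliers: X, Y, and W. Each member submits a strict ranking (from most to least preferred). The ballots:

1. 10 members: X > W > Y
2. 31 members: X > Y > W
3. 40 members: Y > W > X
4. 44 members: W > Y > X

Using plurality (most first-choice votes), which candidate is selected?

W

First-place votes: X 41, Y 40, W 44.
W has the most first-place votes.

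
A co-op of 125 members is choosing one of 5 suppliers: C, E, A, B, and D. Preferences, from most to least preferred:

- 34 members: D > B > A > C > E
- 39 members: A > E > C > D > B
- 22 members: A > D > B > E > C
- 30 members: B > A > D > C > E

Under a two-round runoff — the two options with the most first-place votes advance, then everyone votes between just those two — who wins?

Round 1 first-place votes: C 0, E 0, A 61, B 30, D 34.
A and D advance.
Runoff: A is preferred to D by 91 voters; D by 34.
A wins the runoff.

A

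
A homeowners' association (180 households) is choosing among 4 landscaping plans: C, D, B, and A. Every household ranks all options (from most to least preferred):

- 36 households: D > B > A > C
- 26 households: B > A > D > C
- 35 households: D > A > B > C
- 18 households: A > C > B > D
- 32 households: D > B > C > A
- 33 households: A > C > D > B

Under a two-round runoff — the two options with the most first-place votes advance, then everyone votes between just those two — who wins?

Round 1 first-place votes: C 0, D 103, B 26, A 51.
D and A advance.
Runoff: D is preferred to A by 103 voters; A by 77.
D wins the runoff.

D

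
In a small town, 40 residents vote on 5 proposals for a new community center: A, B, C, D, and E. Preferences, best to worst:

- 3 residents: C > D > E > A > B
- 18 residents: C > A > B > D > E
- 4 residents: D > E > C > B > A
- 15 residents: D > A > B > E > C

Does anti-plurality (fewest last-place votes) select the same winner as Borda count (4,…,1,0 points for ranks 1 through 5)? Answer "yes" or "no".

yes

Anti-plurality — last-place votes: A 4, B 3, C 15, D 0, E 18. Winner: D.
Borda — scores: A 102, B 70, C 92, D 103, E 33. Winner: D.
The two methods agree.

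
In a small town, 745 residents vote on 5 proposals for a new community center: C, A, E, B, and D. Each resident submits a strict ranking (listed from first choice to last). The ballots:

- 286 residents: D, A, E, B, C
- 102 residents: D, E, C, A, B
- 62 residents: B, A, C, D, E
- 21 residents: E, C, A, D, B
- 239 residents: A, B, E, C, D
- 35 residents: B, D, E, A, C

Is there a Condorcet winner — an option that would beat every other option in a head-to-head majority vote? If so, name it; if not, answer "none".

D vs C: 423–322 for D.
D vs A: 423–322 for D.
D vs E: 485–260 for D.
D vs B: 409–336 for D.
D beats every other option head-to-head.

D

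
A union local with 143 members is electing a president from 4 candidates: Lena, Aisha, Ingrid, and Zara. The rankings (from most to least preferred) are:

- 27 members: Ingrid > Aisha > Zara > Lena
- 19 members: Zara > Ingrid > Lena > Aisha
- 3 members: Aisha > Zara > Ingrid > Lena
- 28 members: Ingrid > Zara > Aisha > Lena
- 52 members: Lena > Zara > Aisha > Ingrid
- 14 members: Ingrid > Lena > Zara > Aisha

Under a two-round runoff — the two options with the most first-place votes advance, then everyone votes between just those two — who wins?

Round 1 first-place votes: Lena 52, Aisha 3, Ingrid 69, Zara 19.
Ingrid and Lena advance.
Runoff: Ingrid is preferred to Lena by 91 voters; Lena by 52.
Ingrid wins the runoff.

Ingrid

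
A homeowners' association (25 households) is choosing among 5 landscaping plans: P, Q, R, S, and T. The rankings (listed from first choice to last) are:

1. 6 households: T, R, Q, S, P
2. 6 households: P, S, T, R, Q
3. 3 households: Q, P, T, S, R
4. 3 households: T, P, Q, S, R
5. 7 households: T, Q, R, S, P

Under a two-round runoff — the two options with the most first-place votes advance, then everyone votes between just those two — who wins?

T

Round 1 first-place votes: P 6, Q 3, R 0, S 0, T 16.
T and P advance.
Runoff: T is preferred to P by 16 voters; P by 9.
T wins the runoff.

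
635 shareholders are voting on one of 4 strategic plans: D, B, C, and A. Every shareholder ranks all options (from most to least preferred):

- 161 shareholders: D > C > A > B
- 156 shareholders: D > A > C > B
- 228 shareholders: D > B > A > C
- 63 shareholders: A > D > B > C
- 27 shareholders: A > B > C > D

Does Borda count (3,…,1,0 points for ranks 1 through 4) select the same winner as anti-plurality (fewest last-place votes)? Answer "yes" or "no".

no

Borda — scores: D 1761, B 573, C 505, A 971. Winner: D.
Anti-plurality — last-place votes: D 27, B 317, C 291, A 0. Winner: A.
The two methods disagree.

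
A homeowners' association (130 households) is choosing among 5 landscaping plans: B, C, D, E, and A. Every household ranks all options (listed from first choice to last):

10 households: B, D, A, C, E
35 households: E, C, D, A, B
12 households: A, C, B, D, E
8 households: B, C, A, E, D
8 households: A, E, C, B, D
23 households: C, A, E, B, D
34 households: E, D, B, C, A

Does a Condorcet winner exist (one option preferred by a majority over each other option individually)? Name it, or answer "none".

E vs B: 100–30 for E.
E vs C: 77–53 for E.
E vs D: 108–22 for E.
E vs A: 69–61 for E.
E beats every other option head-to-head.

E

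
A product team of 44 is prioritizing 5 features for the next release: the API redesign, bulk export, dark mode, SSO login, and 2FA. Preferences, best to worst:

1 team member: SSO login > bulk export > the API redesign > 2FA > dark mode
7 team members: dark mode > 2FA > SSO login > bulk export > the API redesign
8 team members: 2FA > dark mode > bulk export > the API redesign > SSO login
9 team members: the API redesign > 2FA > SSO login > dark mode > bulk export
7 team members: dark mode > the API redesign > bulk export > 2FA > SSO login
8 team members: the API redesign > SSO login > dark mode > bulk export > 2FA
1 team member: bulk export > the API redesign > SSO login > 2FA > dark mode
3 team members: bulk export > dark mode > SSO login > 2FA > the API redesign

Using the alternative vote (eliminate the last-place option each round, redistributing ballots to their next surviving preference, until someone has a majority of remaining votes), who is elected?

Round 1: the API redesign 17, bulk export 4, dark mode 14, SSO login 1, 2FA 8. Eliminate SSO login.
Round 2: the API redesign 17, bulk export 5, dark mode 14, 2FA 8. Eliminate bulk export.
Round 3: the API redesign 19, dark mode 17, 2FA 8. Eliminate 2FA.
Round 4: the API redesign 19, dark mode 25. Dark mode has a majority.

dark mode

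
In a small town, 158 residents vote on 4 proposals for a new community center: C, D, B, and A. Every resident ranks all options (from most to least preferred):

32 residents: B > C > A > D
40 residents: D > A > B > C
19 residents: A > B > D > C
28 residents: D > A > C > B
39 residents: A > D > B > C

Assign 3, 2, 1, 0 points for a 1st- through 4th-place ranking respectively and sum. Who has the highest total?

C: 32·2 + 40·0 + 19·0 + 28·1 + 39·0 = 92
D: 32·0 + 40·3 + 19·1 + 28·3 + 39·2 = 301
B: 32·3 + 40·1 + 19·2 + 28·0 + 39·1 = 213
A: 32·1 + 40·2 + 19·3 + 28·2 + 39·3 = 342
A has the highest Borda score (342).

A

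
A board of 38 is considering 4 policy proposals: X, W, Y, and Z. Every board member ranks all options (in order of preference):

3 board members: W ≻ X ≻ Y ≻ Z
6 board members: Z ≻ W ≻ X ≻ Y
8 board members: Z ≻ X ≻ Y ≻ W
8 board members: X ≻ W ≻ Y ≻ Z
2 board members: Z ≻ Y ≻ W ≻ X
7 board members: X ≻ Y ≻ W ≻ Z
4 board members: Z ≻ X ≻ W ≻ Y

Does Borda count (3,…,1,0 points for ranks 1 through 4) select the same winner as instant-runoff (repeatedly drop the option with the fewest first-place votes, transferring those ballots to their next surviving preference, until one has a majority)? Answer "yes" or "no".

no

Borda — scores: X 81, W 50, Y 37, Z 60. Winner: X.
Instant-runoff — R1 X 15, W 3, Y 0, Z 20 (Z winner). Winner: Z.
The two methods disagree.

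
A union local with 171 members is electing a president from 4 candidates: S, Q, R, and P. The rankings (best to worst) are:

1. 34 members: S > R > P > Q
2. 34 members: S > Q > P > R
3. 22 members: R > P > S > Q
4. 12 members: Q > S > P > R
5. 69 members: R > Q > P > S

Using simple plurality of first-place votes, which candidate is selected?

First-place votes: S 68, Q 12, R 91, P 0.
R has the most first-place votes.

R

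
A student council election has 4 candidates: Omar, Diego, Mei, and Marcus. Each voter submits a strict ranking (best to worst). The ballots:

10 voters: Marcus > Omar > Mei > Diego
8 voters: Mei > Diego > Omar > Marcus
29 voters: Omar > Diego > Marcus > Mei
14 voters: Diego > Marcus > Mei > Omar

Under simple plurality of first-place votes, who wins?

First-place votes: Omar 29, Diego 14, Mei 8, Marcus 10.
Omar has the most first-place votes.

Omar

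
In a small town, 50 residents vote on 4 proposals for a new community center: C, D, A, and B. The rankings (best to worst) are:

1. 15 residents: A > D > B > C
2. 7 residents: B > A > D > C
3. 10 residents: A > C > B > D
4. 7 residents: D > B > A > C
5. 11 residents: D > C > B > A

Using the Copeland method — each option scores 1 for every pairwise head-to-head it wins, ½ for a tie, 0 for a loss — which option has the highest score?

C: loses to D, A, and B → score 0.
D: beats C and B; loses to A → score 2.
A: beats C and D; ties B → score 2.5.
B: beats C; ties A; loses to D → score 1.5.
A has the best pairwise record.

A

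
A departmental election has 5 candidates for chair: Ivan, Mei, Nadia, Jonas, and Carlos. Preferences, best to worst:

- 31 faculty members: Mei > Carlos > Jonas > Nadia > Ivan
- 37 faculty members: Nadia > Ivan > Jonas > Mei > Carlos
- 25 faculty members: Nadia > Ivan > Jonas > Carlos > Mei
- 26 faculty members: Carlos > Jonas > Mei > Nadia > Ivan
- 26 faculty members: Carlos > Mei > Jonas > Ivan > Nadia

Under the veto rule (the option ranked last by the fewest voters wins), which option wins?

Last-place votes: Ivan 57, Mei 25, Nadia 26, Jonas 0, Carlos 37.
Jonas is ranked last by the fewest voters, so Jonas wins.

Jonas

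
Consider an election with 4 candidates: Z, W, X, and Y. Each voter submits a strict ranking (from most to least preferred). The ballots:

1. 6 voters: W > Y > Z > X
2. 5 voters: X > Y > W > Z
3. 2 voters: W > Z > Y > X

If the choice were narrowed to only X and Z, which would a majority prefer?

Z

Voters preferring X to Z: 5; preferring Z to X: 8.
Z wins the head-to-head.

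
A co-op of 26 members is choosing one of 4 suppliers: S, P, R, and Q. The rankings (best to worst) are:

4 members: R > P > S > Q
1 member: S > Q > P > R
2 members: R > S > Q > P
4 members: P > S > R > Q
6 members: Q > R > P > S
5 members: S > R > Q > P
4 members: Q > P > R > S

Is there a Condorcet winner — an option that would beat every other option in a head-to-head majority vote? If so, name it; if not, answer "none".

R

R vs S: 16–10 for R.
R vs P: 17–9 for R.
R vs Q: 15–11 for R.
R beats every other option head-to-head.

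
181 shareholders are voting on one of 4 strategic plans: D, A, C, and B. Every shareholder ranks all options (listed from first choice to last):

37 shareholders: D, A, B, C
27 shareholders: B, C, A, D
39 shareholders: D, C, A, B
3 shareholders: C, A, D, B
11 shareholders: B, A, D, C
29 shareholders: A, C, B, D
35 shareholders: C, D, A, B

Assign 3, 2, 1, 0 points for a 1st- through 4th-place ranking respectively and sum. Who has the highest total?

D

D: 37·3 + 27·0 + 39·3 + 3·1 + 11·1 + 29·0 + 35·2 = 312
A: 37·2 + 27·1 + 39·1 + 3·2 + 11·2 + 29·3 + 35·1 = 290
C: 37·0 + 27·2 + 39·2 + 3·3 + 11·0 + 29·2 + 35·3 = 304
B: 37·1 + 27·3 + 39·0 + 3·0 + 11·3 + 29·1 + 35·0 = 180
D has the highest Borda score (312).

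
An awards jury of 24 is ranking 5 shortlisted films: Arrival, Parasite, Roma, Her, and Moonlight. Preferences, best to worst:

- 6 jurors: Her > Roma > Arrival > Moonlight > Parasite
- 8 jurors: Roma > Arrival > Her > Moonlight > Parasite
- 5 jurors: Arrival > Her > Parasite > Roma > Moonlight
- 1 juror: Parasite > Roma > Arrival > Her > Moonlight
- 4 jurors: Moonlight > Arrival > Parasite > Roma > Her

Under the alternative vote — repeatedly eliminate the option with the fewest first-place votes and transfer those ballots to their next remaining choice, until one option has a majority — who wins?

Round 1: Arrival 5, Parasite 1, Roma 8, Her 6, Moonlight 4. Eliminate Parasite.
Round 2: Arrival 5, Roma 9, Her 6, Moonlight 4. Eliminate Moonlight.
Round 3: Arrival 9, Roma 9, Her 6. Eliminate Her.
Round 4: Arrival 9, Roma 15. Roma has a majority.

Roma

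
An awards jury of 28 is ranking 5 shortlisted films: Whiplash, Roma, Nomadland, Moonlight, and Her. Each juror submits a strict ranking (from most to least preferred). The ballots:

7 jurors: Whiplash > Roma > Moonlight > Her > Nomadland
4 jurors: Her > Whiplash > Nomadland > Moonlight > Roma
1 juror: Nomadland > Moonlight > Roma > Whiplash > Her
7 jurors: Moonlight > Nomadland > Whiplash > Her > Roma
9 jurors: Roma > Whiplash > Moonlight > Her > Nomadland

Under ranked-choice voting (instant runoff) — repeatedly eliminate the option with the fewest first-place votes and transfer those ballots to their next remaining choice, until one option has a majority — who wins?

Round 1: Whiplash 7, Roma 9, Nomadland 1, Moonlight 7, Her 4. Eliminate Nomadland.
Round 2: Whiplash 7, Roma 9, Moonlight 8, Her 4. Eliminate Her.
Round 3: Whiplash 11, Roma 9, Moonlight 8. Eliminate Moonlight.
Round 4: Whiplash 18, Roma 10. Whiplash has a majority.

Whiplash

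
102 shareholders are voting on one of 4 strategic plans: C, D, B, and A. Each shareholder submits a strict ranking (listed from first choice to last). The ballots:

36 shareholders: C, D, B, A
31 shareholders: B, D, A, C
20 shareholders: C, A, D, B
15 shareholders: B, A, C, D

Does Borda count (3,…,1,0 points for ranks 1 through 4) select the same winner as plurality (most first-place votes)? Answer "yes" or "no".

Borda — scores: C 183, D 154, B 174, A 101. Winner: C.
Plurality — first-place votes: C 56, D 0, B 46, A 0. Winner: C.
The two methods agree.

yes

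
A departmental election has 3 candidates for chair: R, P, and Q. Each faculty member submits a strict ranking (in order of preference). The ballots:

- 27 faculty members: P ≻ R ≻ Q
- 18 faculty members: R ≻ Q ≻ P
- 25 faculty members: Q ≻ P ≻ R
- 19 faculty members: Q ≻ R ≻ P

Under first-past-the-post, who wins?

First-place votes: R 18, P 27, Q 44.
Q has the most first-place votes.

Q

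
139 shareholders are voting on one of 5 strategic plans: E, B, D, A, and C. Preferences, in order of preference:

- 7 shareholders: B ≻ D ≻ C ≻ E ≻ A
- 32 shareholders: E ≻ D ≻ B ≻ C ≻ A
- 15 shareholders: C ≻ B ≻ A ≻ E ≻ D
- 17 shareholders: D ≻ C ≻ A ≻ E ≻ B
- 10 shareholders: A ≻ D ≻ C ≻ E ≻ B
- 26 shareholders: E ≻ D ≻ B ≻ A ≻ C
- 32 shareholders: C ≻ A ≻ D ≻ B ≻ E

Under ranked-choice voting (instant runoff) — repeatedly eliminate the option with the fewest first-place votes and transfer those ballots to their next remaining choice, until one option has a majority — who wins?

Round 1: E 58, B 7, D 17, A 10, C 47. Eliminate B.
Round 2: E 58, D 24, A 10, C 47. Eliminate A.
Round 3: E 58, D 34, C 47. Eliminate D.
Round 4: E 58, C 81. C has a majority.

C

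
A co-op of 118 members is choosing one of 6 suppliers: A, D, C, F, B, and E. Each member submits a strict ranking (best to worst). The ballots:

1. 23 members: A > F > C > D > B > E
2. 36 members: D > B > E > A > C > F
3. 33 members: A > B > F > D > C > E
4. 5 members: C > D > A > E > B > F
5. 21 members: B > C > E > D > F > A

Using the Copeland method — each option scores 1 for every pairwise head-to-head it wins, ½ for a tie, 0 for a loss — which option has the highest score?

D

A: beats C, F, B, and E; loses to D → score 4.
D: beats A, C, F, B, and E → score 5.
C: beats F and E; loses to A, D, and B → score 2.
F: loses to A, D, C, B, and E → score 0.
B: beats C, F, and E; loses to A and D → score 3.
E: beats F; loses to A, D, C, and B → score 1.
D has the best pairwise record.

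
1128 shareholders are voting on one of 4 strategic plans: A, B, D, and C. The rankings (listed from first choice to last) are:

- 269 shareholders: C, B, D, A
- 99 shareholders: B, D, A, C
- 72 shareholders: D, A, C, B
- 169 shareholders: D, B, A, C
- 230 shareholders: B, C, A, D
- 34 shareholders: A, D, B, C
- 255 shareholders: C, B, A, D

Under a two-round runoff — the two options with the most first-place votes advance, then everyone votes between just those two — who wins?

C

Round 1 first-place votes: A 34, B 329, D 241, C 524.
C and B advance.
Runoff: C is preferred to B by 596 voters; B by 532.
C wins the runoff.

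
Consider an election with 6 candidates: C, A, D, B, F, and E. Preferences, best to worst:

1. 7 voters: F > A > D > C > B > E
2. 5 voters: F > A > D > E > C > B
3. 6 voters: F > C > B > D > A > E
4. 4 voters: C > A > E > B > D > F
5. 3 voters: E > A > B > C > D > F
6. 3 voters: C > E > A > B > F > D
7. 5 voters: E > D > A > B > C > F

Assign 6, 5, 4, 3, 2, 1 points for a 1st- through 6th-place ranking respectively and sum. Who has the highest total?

A

C: 7·3 + 5·2 + 6·5 + 4·6 + 3·3 + 3·6 + 5·2 = 122
A: 7·5 + 5·5 + 6·2 + 4·5 + 3·5 + 3·4 + 5·4 = 139
D: 7·4 + 5·4 + 6·3 + 4·2 + 3·2 + 3·1 + 5·5 = 108
B: 7·2 + 5·1 + 6·4 + 4·3 + 3·4 + 3·3 + 5·3 = 91
F: 7·6 + 5·6 + 6·6 + 4·1 + 3·1 + 3·2 + 5·1 = 126
E: 7·1 + 5·3 + 6·1 + 4·4 + 3·6 + 3·5 + 5·6 = 107
A has the highest Borda score (139).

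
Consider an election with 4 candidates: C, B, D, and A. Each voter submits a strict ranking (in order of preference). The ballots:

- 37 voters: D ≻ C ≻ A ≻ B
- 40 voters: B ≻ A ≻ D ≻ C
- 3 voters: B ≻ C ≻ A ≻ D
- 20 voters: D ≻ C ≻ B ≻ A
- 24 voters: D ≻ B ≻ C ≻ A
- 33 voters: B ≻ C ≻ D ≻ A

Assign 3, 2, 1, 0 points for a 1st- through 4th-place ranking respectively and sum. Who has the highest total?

D

C: 37·2 + 40·0 + 3·2 + 20·2 + 24·1 + 33·2 = 210
B: 37·0 + 40·3 + 3·3 + 20·1 + 24·2 + 33·3 = 296
D: 37·3 + 40·1 + 3·0 + 20·3 + 24·3 + 33·1 = 316
A: 37·1 + 40·2 + 3·1 + 20·0 + 24·0 + 33·0 = 120
D has the highest Borda score (316).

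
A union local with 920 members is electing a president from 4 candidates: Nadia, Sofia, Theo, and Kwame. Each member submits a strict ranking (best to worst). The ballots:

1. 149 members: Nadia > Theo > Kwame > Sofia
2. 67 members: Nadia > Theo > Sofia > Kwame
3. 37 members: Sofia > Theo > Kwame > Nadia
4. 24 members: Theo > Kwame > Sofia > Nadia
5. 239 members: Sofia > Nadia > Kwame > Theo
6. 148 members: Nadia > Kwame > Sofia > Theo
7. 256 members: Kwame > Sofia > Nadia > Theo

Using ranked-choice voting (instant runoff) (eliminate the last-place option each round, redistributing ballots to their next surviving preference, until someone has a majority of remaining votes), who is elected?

Nadia

Round 1: Nadia 364, Sofia 276, Theo 24, Kwame 256. Eliminate Theo.
Round 2: Nadia 364, Sofia 276, Kwame 280. Eliminate Sofia.
Round 3: Nadia 603, Kwame 317. Nadia has a majority.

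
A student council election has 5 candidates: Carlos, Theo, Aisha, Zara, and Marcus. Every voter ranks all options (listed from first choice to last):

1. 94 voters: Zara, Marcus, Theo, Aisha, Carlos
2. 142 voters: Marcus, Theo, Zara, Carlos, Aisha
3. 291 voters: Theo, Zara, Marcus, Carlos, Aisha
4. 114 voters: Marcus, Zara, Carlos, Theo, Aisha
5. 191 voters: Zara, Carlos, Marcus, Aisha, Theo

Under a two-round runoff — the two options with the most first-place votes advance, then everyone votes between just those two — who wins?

Round 1 first-place votes: Carlos 0, Theo 291, Aisha 0, Zara 285, Marcus 256.
Theo and Zara advance.
Runoff: Theo is preferred to Zara by 433 voters; Zara by 399.
Theo wins the runoff.

Theo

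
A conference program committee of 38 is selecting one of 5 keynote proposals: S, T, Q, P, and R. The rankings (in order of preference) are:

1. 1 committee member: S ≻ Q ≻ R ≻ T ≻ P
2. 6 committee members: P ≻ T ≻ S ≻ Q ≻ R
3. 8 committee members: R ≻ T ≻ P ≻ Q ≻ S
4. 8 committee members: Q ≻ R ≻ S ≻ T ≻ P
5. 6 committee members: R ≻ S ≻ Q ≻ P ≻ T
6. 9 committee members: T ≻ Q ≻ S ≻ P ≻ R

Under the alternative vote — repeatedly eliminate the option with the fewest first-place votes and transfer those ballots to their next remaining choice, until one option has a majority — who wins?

Round 1: S 1, T 9, Q 8, P 6, R 14. Eliminate S.
Round 2: T 9, Q 9, P 6, R 14. Eliminate P.
Round 3: T 15, Q 9, R 14. Eliminate Q.
Round 4: T 15, R 23. R has a majority.

R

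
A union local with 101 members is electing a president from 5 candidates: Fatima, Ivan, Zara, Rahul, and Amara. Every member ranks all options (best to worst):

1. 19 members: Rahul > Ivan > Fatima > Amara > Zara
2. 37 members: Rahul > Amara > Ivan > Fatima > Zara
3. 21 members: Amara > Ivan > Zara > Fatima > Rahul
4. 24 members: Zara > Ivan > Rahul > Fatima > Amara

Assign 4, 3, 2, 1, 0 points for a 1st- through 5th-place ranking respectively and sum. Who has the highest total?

Fatima: 19·2 + 37·1 + 21·1 + 24·1 = 120
Ivan: 19·3 + 37·2 + 21·3 + 24·3 = 266
Zara: 19·0 + 37·0 + 21·2 + 24·4 = 138
Rahul: 19·4 + 37·4 + 21·0 + 24·2 = 272
Amara: 19·1 + 37·3 + 21·4 + 24·0 = 214
Rahul has the highest Borda score (272).

Rahul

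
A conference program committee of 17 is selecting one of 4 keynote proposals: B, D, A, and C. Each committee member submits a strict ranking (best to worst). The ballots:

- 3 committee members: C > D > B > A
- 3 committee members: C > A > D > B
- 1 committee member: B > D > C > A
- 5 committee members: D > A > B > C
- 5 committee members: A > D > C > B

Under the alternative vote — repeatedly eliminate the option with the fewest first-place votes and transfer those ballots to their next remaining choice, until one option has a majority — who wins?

D

Round 1: B 1, D 5, A 5, C 6. Eliminate B.
Round 2: D 6, A 5, C 6. Eliminate A.
Round 3: D 11, C 6. D has a majority.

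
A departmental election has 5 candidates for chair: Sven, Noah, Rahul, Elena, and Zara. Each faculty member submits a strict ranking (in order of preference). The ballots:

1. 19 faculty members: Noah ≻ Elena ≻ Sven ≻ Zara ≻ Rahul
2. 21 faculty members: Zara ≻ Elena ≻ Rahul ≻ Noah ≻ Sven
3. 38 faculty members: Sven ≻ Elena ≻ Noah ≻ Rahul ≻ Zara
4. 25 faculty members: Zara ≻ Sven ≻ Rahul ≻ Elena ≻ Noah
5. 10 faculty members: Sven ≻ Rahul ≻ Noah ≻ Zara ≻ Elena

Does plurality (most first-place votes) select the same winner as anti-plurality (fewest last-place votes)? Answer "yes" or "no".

Plurality — first-place votes: Sven 48, Noah 19, Rahul 0, Elena 0, Zara 46. Winner: Sven.
Anti-plurality — last-place votes: Sven 21, Noah 25, Rahul 19, Elena 10, Zara 38. Winner: Elena.
The two methods disagree.

no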